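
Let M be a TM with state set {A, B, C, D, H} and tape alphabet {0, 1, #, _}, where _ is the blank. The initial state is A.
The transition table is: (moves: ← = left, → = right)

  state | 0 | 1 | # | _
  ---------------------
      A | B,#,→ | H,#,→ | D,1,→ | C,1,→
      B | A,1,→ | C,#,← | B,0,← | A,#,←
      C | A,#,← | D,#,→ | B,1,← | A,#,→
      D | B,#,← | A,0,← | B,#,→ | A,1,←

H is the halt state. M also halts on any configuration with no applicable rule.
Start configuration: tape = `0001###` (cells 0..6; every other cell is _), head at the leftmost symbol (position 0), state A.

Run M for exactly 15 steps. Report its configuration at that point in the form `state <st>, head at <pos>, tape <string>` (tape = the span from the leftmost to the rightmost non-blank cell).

state H, head at -1, tape ##01#1####

state=A head=0 tape=___[0]001###   (A,0)→(B,#,→)
state=B head=1 tape=___#[0]01###   (B,0)→(A,1,→)
state=A head=2 tape=___#1[0]1###   (A,0)→(B,#,→)
state=B head=3 tape=___#1#[1]###   (B,1)→(C,#,←)
state=C head=2 tape=___#1[#]####   (C,#)→(B,1,←)
state=B head=1 tape=___#[1]1####   (B,1)→(C,#,←)
state=C head=0 tape=___[#]#1####   (C,#)→(B,1,←)
state=B head=-1 tape=__[_]1#1####   (B,_)→(A,#,←)
state=A head=-2 tape=_[_]#1#1####   (A,_)→(C,1,→)
state=C head=-1 tape=_1[#]1#1####   (C,#)→(B,1,←)
state=B head=-2 tape=_[1]11#1####   (B,1)→(C,#,←)
state=C head=-3 tape=[_]#11#1####   (C,_)→(A,#,→)
state=A head=-2 tape=#[#]11#1####   (A,#)→(D,1,→)
state=D head=-1 tape=#1[1]1#1####   (D,1)→(A,0,←)
state=A head=-2 tape=#[1]01#1####   (A,1)→(H,#,→)
state=H head=-1 tape=##[0]1#1####
After 15 steps: state H, head at -1, tape ##01#1####.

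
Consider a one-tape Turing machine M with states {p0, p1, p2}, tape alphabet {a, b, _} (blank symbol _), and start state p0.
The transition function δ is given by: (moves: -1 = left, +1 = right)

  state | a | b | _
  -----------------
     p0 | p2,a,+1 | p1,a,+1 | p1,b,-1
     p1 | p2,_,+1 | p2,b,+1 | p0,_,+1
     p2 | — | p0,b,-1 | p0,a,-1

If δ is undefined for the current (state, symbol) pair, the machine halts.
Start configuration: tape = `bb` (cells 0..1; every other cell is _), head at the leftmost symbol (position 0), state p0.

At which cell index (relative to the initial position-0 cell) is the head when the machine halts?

3

p0 | _[b]b__   read b → write a, move +1, go to p1
p1 | _a[b]__   read b → write b, move +1, go to p2
p2 | _ab[_]_   read _ → write a, move -1, go to p0
p0 | _a[b]a_   read b → write a, move +1, go to p1
p1 | _aa[a]_   read a → write _, move +1, go to p2
p2 | _aa_[_]   read _ → write a, move -1, go to p0
p0 | _aa[_]a   read _ → write b, move -1, go to p1
p1 | _a[a]ba   read a → write _, move +1, go to p2
p2 | _a_[b]a   read b → write b, move -1, go to p0
p0 | _a[_]ba   read _ → write b, move -1, go to p1
p1 | _[a]bba   read a → write _, move +1, go to p2
p2 | __[b]ba   read b → write b, move -1, go to p0
p0 | _[_]bba   read _ → write b, move -1, go to p1
p1 | [_]bbba   read _ → write _, move +1, go to p0
p0 | _[b]bba   read b → write a, move +1, go to p1
p1 | _a[b]ba   read b → write b, move +1, go to p2
p2 | _ab[b]a   read b → write b, move -1, go to p0
p0 | _a[b]ba   read b → write a, move +1, go to p1
p1 | _aa[b]a   read b → write b, move +1, go to p2
p2 | _aab[a]
At halt the head is at cell 3.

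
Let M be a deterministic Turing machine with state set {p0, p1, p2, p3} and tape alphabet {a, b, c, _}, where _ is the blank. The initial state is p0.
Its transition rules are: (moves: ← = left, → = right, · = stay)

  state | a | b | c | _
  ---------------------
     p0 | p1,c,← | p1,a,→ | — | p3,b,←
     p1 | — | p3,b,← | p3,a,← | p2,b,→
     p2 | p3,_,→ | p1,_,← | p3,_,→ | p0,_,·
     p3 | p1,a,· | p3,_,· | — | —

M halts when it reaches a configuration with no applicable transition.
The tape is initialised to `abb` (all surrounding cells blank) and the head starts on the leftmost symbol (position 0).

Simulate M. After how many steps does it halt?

p0 | _[a]bb   read a → write c, move ←, go to p1
p1 | [_]cbb   read _ → write b, move →, go to p2
p2 | b[c]bb   read c → write _, move →, go to p3
p3 | b_[b]b   read b → write _, move ·, go to p3
p3 | b_[_]b
M halts after 4 transitions.

4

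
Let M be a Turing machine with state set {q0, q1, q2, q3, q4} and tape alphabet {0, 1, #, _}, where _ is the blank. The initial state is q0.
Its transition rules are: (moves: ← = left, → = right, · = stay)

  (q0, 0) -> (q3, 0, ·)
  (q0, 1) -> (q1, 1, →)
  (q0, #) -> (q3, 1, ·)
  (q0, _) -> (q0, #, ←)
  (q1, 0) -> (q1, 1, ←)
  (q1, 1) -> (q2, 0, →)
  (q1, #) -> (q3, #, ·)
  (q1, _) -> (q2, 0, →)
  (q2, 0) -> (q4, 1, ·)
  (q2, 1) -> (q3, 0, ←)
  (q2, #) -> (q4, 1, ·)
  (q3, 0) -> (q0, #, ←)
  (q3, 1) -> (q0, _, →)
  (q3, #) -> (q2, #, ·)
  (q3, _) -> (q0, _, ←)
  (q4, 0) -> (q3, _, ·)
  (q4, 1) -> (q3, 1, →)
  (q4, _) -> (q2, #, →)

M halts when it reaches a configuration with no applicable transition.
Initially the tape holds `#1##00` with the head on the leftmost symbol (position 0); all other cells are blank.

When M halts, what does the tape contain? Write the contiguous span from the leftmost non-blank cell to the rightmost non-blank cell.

111110

q0 | [#]1##00__   read # → write 1, move ·, go to q3
q3 | [1]1##00__   read 1 → write _, move →, go to q0
q0 | _[1]##00__   read 1 → write 1, move →, go to q1
q1 | _1[#]#00__   read # → write #, move ·, go to q3
q3 | _1[#]#00__   read # → write #, move ·, go to q2
q2 | _1[#]#00__   read # → write 1, move ·, go to q4
q4 | _1[1]#00__   read 1 → write 1, move →, go to q3
q3 | _11[#]00__   read # → write #, move ·, go to q2
q2 | _11[#]00__   read # → write 1, move ·, go to q4
q4 | _11[1]00__   read 1 → write 1, move →, go to q3
q3 | _111[0]0__   read 0 → write #, move ←, go to q0
q0 | _11[1]#0__   read 1 → write 1, move →, go to q1
q1 | _111[#]0__   read # → write #, move ·, go to q3
q3 | _111[#]0__   read # → write #, move ·, go to q2
q2 | _111[#]0__   read # → write 1, move ·, go to q4
q4 | _111[1]0__   read 1 → write 1, move →, go to q3
q3 | _1111[0]__   read 0 → write #, move ←, go to q0
q0 | _111[1]#__   read 1 → write 1, move →, go to q1
q1 | _1111[#]__   read # → write #, move ·, go to q3
q3 | _1111[#]__   read # → write #, move ·, go to q2
q2 | _1111[#]__   read # → write 1, move ·, go to q4
q4 | _1111[1]__   read 1 → write 1, move →, go to q3
q3 | _11111[_]_   read _ → write _, move ←, go to q0
q0 | _1111[1]__   read 1 → write 1, move →, go to q1
q1 | _11111[_]_   read _ → write 0, move →, go to q2
q2 | _111110[_]
The non-blank tape span at halt is 111110.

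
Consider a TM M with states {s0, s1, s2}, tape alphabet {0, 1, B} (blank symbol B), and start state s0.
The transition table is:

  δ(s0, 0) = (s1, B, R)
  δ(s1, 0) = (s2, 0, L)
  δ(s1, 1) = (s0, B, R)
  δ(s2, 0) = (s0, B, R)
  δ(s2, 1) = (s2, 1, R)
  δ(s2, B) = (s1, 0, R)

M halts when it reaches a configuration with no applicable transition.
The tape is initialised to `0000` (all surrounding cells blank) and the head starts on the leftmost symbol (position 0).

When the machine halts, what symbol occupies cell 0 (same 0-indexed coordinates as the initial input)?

B

state=s0 head=0 tape=[0]000B   (s0,0)→(s1,B,R)
state=s1 head=1 tape=B[0]00B   (s1,0)→(s2,0,L)
state=s2 head=0 tape=[B]000B   (s2,B)→(s1,0,R)
state=s1 head=1 tape=0[0]00B   (s1,0)→(s2,0,L)
state=s2 head=0 tape=[0]000B   (s2,0)→(s0,B,R)
state=s0 head=1 tape=B[0]00B   (s0,0)→(s1,B,R)
state=s1 head=2 tape=BB[0]0B   (s1,0)→(s2,0,L)
state=s2 head=1 tape=B[B]00B   (s2,B)→(s1,0,R)
state=s1 head=2 tape=B0[0]0B   (s1,0)→(s2,0,L)
state=s2 head=1 tape=B[0]00B   (s2,0)→(s0,B,R)
state=s0 head=2 tape=BB[0]0B   (s0,0)→(s1,B,R)
state=s1 head=3 tape=BBB[0]B   (s1,0)→(s2,0,L)
state=s2 head=2 tape=BB[B]0B   (s2,B)→(s1,0,R)
state=s1 head=3 tape=BB0[0]B   (s1,0)→(s2,0,L)
state=s2 head=2 tape=BB[0]0B   (s2,0)→(s0,B,R)
state=s0 head=3 tape=BBB[0]B   (s0,0)→(s1,B,R)
state=s1 head=4 tape=BBBB[B]
Cell 0 holds B when M halts.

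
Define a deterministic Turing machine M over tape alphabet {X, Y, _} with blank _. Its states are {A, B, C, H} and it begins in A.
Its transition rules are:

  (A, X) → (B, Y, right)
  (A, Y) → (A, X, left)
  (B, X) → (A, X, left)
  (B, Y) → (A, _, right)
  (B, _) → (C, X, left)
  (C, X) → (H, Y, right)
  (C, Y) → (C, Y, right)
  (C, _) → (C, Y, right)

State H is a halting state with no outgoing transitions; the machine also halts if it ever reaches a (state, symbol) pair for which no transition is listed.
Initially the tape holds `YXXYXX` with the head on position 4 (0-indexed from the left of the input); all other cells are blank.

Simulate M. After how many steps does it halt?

state=A head=4 tape=_YXXY[X]X   (A,X)→(B,Y,right)
state=B head=5 tape=_YXXYY[X]   (B,X)→(A,X,left)
state=A head=4 tape=_YXXY[Y]X   (A,Y)→(A,X,left)
state=A head=3 tape=_YXX[Y]XX   (A,Y)→(A,X,left)
state=A head=2 tape=_YX[X]XXX   (A,X)→(B,Y,right)
state=B head=3 tape=_YXY[X]XX   (B,X)→(A,X,left)
state=A head=2 tape=_YX[Y]XXX   (A,Y)→(A,X,left)
state=A head=1 tape=_Y[X]XXXX   (A,X)→(B,Y,right)
state=B head=2 tape=_YY[X]XXX   (B,X)→(A,X,left)
state=A head=1 tape=_Y[Y]XXXX   (A,Y)→(A,X,left)
state=A head=0 tape=_[Y]XXXXX   (A,Y)→(A,X,left)
state=A head=-1 tape=[_]XXXXXX
M halts after 11 transitions.

11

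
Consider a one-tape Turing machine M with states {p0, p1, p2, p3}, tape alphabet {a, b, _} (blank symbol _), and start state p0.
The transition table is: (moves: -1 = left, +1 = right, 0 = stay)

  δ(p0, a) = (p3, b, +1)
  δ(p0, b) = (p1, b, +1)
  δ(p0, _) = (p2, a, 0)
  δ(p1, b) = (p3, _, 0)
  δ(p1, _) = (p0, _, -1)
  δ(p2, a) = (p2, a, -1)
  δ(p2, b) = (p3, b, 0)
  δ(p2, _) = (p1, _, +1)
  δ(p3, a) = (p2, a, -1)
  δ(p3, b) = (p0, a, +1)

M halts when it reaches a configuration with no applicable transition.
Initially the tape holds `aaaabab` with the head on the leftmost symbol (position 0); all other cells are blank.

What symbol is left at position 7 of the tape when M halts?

b

p0 | [a]aaabab__   read a → write b, move +1, go to p3
p3 | b[a]aabab__   read a → write a, move -1, go to p2
p2 | [b]aaabab__   read b → write b, move 0, go to p3
p3 | [b]aaabab__   read b → write a, move +1, go to p0
p0 | a[a]aabab__   read a → write b, move +1, go to p3
p3 | ab[a]abab__   read a → write a, move -1, go to p2
p2 | a[b]aabab__   read b → write b, move 0, go to p3
p3 | a[b]aabab__   read b → write a, move +1, go to p0
p0 | aa[a]abab__   read a → write b, move +1, go to p3
p3 | aab[a]bab__   read a → write a, move -1, go to p2
p2 | aa[b]abab__   read b → write b, move 0, go to p3
p3 | aa[b]abab__   read b → write a, move +1, go to p0
p0 | aaa[a]bab__   read a → write b, move +1, go to p3
p3 | aaab[b]ab__   read b → write a, move +1, go to p0
p0 | aaaba[a]b__   read a → write b, move +1, go to p3
p3 | aaabab[b]__   read b → write a, move +1, go to p0
p0 | aaababa[_]_   read _ → write a, move 0, go to p2
p2 | aaababa[a]_   read a → write a, move -1, go to p2
p2 | aaabab[a]a_   read a → write a, move -1, go to p2
p2 | aaaba[b]aa_   read b → write b, move 0, go to p3
p3 | aaaba[b]aa_   read b → write a, move +1, go to p0
p0 | aaabaa[a]a_   read a → write b, move +1, go to p3
p3 | aaabaab[a]_   read a → write a, move -1, go to p2
p2 | aaabaa[b]a_   read b → write b, move 0, go to p3
p3 | aaabaa[b]a_   read b → write a, move +1, go to p0
p0 | aaabaaa[a]_   read a → write b, move +1, go to p3
p3 | aaabaaab[_]
Cell 7 holds b when M halts.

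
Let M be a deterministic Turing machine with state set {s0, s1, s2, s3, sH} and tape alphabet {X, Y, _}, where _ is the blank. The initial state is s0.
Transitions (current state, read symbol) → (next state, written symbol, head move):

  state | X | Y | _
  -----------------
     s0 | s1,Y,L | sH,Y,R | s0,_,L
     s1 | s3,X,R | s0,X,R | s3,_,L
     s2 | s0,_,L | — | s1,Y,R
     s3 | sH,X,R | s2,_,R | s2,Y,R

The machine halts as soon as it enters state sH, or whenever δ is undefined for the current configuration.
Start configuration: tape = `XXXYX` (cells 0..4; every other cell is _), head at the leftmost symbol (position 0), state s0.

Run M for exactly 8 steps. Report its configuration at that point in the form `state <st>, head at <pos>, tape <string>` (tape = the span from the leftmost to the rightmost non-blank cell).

state s2, head at 2, tape YYX_XYX

s0 | __[X]XXYX   read X → write Y, move L, go to s1
s1 | _[_]YXXYX   read _ → write _, move L, go to s3
s3 | [_]_YXXYX   read _ → write Y, move R, go to s2
s2 | Y[_]YXXYX   read _ → write Y, move R, go to s1
s1 | YY[Y]XXYX   read Y → write X, move R, go to s0
s0 | YYX[X]XYX   read X → write Y, move L, go to s1
s1 | YY[X]YXYX   read X → write X, move R, go to s3
s3 | YYX[Y]XYX   read Y → write _, move R, go to s2
s2 | YYX_[X]YX
After 8 steps: state s2, head at 2, tape YYX_XYX.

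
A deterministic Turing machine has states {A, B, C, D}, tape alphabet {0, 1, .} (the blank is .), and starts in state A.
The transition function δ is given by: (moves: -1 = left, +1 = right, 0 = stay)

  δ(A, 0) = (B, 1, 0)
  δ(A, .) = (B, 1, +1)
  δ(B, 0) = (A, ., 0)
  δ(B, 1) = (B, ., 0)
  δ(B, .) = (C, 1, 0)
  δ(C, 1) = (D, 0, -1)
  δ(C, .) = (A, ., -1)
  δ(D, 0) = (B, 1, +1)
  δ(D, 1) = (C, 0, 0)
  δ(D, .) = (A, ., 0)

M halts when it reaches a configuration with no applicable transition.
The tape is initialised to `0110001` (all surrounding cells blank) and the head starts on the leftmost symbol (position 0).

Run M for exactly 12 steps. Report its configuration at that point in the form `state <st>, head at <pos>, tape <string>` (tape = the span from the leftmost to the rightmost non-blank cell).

state C, head at 0, tape 10010001

state=A head=0 tape=.[0]110001   (A,0)→(B,1,0)
state=B head=0 tape=.[1]110001   (B,1)→(B,.,0)
state=B head=0 tape=.[.]110001   (B,.)→(C,1,0)
state=C head=0 tape=.[1]110001   (C,1)→(D,0,-1)
state=D head=-1 tape=[.]0110001   (D,.)→(A,.,0)
state=A head=-1 tape=[.]0110001   (A,.)→(B,1,+1)
state=B head=0 tape=1[0]110001   (B,0)→(A,.,0)
state=A head=0 tape=1[.]110001   (A,.)→(B,1,+1)
state=B head=1 tape=11[1]10001   (B,1)→(B,.,0)
state=B head=1 tape=11[.]10001   (B,.)→(C,1,0)
state=C head=1 tape=11[1]10001   (C,1)→(D,0,-1)
state=D head=0 tape=1[1]010001   (D,1)→(C,0,0)
state=C head=0 tape=1[0]010001
After 12 steps: state C, head at 0, tape 10010001.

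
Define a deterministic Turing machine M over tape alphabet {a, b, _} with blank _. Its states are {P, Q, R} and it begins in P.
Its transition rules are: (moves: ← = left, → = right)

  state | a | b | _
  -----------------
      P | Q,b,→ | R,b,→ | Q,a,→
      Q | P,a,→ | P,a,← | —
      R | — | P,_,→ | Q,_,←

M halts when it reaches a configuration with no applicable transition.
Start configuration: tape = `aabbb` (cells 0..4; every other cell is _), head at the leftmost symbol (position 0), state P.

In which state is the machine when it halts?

P | [a]abbb__   read a → write b, move →, go to Q
Q | b[a]bbb__   read a → write a, move →, go to P
P | ba[b]bb__   read b → write b, move →, go to R
R | bab[b]b__   read b → write _, move →, go to P
P | bab_[b]__   read b → write b, move →, go to R
R | bab_b[_]_   read _ → write _, move ←, go to Q
Q | bab_[b]__   read b → write a, move ←, go to P
P | bab[_]a__   read _ → write a, move →, go to Q
Q | baba[a]__   read a → write a, move →, go to P
P | babaa[_]_   read _ → write a, move →, go to Q
Q | babaaa[_]
No transition is defined for (Q, _); M halts in state Q.

Q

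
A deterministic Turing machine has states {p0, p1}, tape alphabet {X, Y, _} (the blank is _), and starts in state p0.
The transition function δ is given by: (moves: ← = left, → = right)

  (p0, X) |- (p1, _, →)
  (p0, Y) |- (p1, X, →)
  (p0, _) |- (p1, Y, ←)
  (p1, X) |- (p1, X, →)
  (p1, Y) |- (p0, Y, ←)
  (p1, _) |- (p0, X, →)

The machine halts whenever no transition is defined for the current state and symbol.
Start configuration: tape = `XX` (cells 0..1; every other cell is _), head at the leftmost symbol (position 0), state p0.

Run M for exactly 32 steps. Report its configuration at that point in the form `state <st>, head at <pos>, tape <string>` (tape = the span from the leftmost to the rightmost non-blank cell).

state p1, head at 0, tape XYYYY

state=p0 head=0 tape=_[X]X__   (p0,X)→(p1,_,→)
state=p1 head=1 tape=__[X]__   (p1,X)→(p1,X,→)
state=p1 head=2 tape=__X[_]_   (p1,_)→(p0,X,→)
state=p0 head=3 tape=__XX[_]   (p0,_)→(p1,Y,←)
state=p1 head=2 tape=__X[X]Y   (p1,X)→(p1,X,→)
state=p1 head=3 tape=__XX[Y]   (p1,Y)→(p0,Y,←)
state=p0 head=2 tape=__X[X]Y   (p0,X)→(p1,_,→)
state=p1 head=3 tape=__X_[Y]   (p1,Y)→(p0,Y,←)
state=p0 head=2 tape=__X[_]Y   (p0,_)→(p1,Y,←)
state=p1 head=1 tape=__[X]YY   (p1,X)→(p1,X,→)
state=p1 head=2 tape=__X[Y]Y   (p1,Y)→(p0,Y,←)
state=p0 head=1 tape=__[X]YY   (p0,X)→(p1,_,→)
state=p1 head=2 tape=___[Y]Y   (p1,Y)→(p0,Y,←)
state=p0 head=1 tape=__[_]YY   (p0,_)→(p1,Y,←)
state=p1 head=0 tape=_[_]YYY   (p1,_)→(p0,X,→)
state=p0 head=1 tape=_X[Y]YY   (p0,Y)→(p1,X,→)
state=p1 head=2 tape=_XX[Y]Y   (p1,Y)→(p0,Y,←)
state=p0 head=1 tape=_X[X]YY   (p0,X)→(p1,_,→)
state=p1 head=2 tape=_X_[Y]Y   (p1,Y)→(p0,Y,←)
state=p0 head=1 tape=_X[_]YY   (p0,_)→(p1,Y,←)
state=p1 head=0 tape=_[X]YYY   (p1,X)→(p1,X,→)
state=p1 head=1 tape=_X[Y]YY   (p1,Y)→(p0,Y,←)
state=p0 head=0 tape=_[X]YYY   (p0,X)→(p1,_,→)
state=p1 head=1 tape=__[Y]YY   (p1,Y)→(p0,Y,←)
state=p0 head=0 tape=_[_]YYY   (p0,_)→(p1,Y,←)
state=p1 head=-1 tape=[_]YYYY   (p1,_)→(p0,X,→)
state=p0 head=0 tape=X[Y]YYY   (p0,Y)→(p1,X,→)
state=p1 head=1 tape=XX[Y]YY   (p1,Y)→(p0,Y,←)
state=p0 head=0 tape=X[X]YYY   (p0,X)→(p1,_,→)
state=p1 head=1 tape=X_[Y]YY   (p1,Y)→(p0,Y,←)
state=p0 head=0 tape=X[_]YYY   (p0,_)→(p1,Y,←)
state=p1 head=-1 tape=[X]YYYY   (p1,X)→(p1,X,→)
state=p1 head=0 tape=X[Y]YYY
After 32 steps: state p1, head at 0, tape XYYYY.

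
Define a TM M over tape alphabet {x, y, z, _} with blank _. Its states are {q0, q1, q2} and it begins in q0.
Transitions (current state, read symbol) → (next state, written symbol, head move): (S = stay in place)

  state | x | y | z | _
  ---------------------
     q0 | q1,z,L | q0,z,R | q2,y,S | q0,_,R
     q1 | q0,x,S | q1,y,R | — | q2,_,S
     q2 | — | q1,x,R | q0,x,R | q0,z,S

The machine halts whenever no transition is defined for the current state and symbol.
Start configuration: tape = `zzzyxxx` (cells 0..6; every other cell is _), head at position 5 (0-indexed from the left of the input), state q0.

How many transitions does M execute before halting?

4

q0 | zzzyx[x]x   read x → write z, move L, go to q1
q1 | zzzy[x]zx   read x → write x, move S, go to q0
q0 | zzzy[x]zx   read x → write z, move L, go to q1
q1 | zzz[y]zzx   read y → write y, move R, go to q1
q1 | zzzy[z]zx
M halts after 4 transitions.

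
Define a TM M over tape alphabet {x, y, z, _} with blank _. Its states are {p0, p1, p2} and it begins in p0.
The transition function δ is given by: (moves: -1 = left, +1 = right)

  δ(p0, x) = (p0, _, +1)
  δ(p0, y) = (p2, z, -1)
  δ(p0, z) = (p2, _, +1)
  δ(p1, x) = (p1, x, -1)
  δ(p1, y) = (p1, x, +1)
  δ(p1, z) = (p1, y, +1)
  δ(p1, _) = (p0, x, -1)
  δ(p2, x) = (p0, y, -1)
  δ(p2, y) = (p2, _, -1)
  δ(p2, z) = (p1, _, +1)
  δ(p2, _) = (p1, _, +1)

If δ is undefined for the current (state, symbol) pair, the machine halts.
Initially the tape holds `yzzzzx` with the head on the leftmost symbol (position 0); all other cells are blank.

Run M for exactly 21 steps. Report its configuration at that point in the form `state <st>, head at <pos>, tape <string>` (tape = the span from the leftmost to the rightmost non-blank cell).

state p1, head at 1, tape xxxxxx

p0 | _[y]zzzzx   read y → write z, move -1, go to p2
p2 | [_]zzzzzx   read _ → write _, move +1, go to p1
p1 | _[z]zzzzx   read z → write y, move +1, go to p1
p1 | _y[z]zzzx   read z → write y, move +1, go to p1
p1 | _yy[z]zzx   read z → write y, move +1, go to p1
p1 | _yyy[z]zx   read z → write y, move +1, go to p1
p1 | _yyyy[z]x   read z → write y, move +1, go to p1
p1 | _yyyyy[x]   read x → write x, move -1, go to p1
p1 | _yyyy[y]x   read y → write x, move +1, go to p1
p1 | _yyyyx[x]   read x → write x, move -1, go to p1
p1 | _yyyy[x]x   read x → write x, move -1, go to p1
p1 | _yyy[y]xx   read y → write x, move +1, go to p1
p1 | _yyyx[x]x   read x → write x, move -1, go to p1
p1 | _yyy[x]xx   read x → write x, move -1, go to p1
p1 | _yy[y]xxx   read y → write x, move +1, go to p1
p1 | _yyx[x]xx   read x → write x, move -1, go to p1
p1 | _yy[x]xxx   read x → write x, move -1, go to p1
p1 | _y[y]xxxx   read y → write x, move +1, go to p1
p1 | _yx[x]xxx   read x → write x, move -1, go to p1
p1 | _y[x]xxxx   read x → write x, move -1, go to p1
p1 | _[y]xxxxx   read y → write x, move +1, go to p1
p1 | _x[x]xxxx
After 21 steps: state p1, head at 1, tape xxxxxx.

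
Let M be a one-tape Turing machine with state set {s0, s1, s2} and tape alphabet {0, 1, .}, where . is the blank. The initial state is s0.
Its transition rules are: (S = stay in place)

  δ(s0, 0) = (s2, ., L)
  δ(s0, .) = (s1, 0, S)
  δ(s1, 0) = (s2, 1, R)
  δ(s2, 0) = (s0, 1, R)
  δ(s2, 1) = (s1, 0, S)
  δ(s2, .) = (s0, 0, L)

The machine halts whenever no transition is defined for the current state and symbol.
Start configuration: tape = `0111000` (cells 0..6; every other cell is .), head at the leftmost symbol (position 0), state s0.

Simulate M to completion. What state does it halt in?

s0

state=s0 head=0 tape=..[0]111000   (s0,0)→(s2,.,L)
state=s2 head=-1 tape=.[.].111000   (s2,.)→(s0,0,L)
state=s0 head=-2 tape=[.]0.111000   (s0,.)→(s1,0,S)
state=s1 head=-2 tape=[0]0.111000   (s1,0)→(s2,1,R)
state=s2 head=-1 tape=1[0].111000   (s2,0)→(s0,1,R)
state=s0 head=0 tape=11[.]111000   (s0,.)→(s1,0,S)
state=s1 head=0 tape=11[0]111000   (s1,0)→(s2,1,R)
state=s2 head=1 tape=111[1]11000   (s2,1)→(s1,0,S)
state=s1 head=1 tape=111[0]11000   (s1,0)→(s2,1,R)
state=s2 head=2 tape=1111[1]1000   (s2,1)→(s1,0,S)
state=s1 head=2 tape=1111[0]1000   (s1,0)→(s2,1,R)
state=s2 head=3 tape=11111[1]000   (s2,1)→(s1,0,S)
state=s1 head=3 tape=11111[0]000   (s1,0)→(s2,1,R)
state=s2 head=4 tape=111111[0]00   (s2,0)→(s0,1,R)
state=s0 head=5 tape=1111111[0]0   (s0,0)→(s2,.,L)
state=s2 head=4 tape=111111[1].0   (s2,1)→(s1,0,S)
state=s1 head=4 tape=111111[0].0   (s1,0)→(s2,1,R)
state=s2 head=5 tape=1111111[.]0   (s2,.)→(s0,0,L)
state=s0 head=4 tape=111111[1]00
No transition is defined for (s0, 1); M halts in state s0.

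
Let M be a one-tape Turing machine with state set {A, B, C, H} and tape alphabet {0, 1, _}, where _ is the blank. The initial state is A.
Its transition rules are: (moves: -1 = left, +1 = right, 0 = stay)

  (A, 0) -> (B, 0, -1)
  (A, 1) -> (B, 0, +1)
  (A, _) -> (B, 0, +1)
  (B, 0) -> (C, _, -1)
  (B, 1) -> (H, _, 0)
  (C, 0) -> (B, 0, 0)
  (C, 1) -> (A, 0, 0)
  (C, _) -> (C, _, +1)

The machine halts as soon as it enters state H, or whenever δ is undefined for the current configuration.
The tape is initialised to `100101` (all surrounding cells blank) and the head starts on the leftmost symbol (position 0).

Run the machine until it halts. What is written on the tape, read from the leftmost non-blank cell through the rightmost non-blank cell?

A | _[1]00101   read 1 → write 0, move +1, go to B
B | _0[0]0101   read 0 → write _, move -1, go to C
C | _[0]_0101   read 0 → write 0, move 0, go to B
B | _[0]_0101   read 0 → write _, move -1, go to C
C | [_]__0101   read _ → write _, move +1, go to C
C | _[_]_0101   read _ → write _, move +1, go to C
C | __[_]0101   read _ → write _, move +1, go to C
C | ___[0]101   read 0 → write 0, move 0, go to B
B | ___[0]101   read 0 → write _, move -1, go to C
C | __[_]_101   read _ → write _, move +1, go to C
C | ___[_]101   read _ → write _, move +1, go to C
C | ____[1]01   read 1 → write 0, move 0, go to A
A | ____[0]01   read 0 → write 0, move -1, go to B
B | ___[_]001
The non-blank tape span at halt is 001.

001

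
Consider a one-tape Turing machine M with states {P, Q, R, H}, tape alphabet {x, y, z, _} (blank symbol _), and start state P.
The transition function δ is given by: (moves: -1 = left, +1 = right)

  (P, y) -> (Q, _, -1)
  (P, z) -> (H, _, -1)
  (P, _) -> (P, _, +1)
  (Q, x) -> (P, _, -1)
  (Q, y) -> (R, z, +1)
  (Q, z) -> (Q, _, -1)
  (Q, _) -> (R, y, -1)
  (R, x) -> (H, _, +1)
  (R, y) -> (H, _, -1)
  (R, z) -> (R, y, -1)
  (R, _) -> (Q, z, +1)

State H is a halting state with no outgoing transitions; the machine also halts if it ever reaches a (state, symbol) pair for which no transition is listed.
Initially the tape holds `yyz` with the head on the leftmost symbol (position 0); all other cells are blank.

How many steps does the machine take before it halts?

P | ___[y]yz   read y → write _, move -1, go to Q
Q | __[_]_yz   read _ → write y, move -1, go to R
R | _[_]y_yz   read _ → write z, move +1, go to Q
Q | _z[y]_yz   read y → write z, move +1, go to R
R | _zz[_]yz   read _ → write z, move +1, go to Q
Q | _zzz[y]z   read y → write z, move +1, go to R
R | _zzzz[z]   read z → write y, move -1, go to R
R | _zzz[z]y   read z → write y, move -1, go to R
R | _zz[z]yy   read z → write y, move -1, go to R
R | _z[z]yyy   read z → write y, move -1, go to R
R | _[z]yyyy   read z → write y, move -1, go to R
R | [_]yyyyy   read _ → write z, move +1, go to Q
Q | z[y]yyyy   read y → write z, move +1, go to R
R | zz[y]yyy   read y → write _, move -1, go to H
H | z[z]_yyy
M halts after 14 transitions.

14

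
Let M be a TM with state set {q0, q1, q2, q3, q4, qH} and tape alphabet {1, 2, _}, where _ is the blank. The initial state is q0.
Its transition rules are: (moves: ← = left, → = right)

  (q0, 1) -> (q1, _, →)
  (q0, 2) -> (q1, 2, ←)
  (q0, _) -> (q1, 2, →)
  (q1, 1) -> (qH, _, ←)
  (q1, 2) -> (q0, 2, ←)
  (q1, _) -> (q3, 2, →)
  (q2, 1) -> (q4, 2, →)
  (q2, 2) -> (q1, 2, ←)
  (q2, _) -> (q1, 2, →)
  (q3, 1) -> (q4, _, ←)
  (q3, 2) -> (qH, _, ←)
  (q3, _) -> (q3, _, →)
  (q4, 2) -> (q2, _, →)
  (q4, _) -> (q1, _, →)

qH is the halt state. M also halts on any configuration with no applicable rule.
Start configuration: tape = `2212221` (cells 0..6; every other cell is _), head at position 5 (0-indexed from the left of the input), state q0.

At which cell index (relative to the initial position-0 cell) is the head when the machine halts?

1

q0 | 22122[2]1   read 2 → write 2, move ←, go to q1
q1 | 2212[2]21   read 2 → write 2, move ←, go to q0
q0 | 221[2]221   read 2 → write 2, move ←, go to q1
q1 | 22[1]2221   read 1 → write _, move ←, go to qH
qH | 2[2]_2221
At halt the head is at cell 1.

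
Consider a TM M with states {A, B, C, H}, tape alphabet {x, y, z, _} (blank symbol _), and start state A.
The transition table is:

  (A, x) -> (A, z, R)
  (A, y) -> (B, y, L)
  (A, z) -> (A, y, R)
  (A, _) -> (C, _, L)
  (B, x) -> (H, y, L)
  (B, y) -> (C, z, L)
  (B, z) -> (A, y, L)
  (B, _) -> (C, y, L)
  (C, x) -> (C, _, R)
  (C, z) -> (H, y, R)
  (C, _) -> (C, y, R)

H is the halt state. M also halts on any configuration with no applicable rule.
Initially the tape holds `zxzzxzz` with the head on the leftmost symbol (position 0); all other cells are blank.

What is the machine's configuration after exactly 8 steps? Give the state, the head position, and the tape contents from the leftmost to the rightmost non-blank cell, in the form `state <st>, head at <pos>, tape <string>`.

state C, head at 6, tape yzyyzyy

state=A head=0 tape=[z]xzzxzz_   (A,z)→(A,y,R)
state=A head=1 tape=y[x]zzxzz_   (A,x)→(A,z,R)
state=A head=2 tape=yz[z]zxzz_   (A,z)→(A,y,R)
state=A head=3 tape=yzy[z]xzz_   (A,z)→(A,y,R)
state=A head=4 tape=yzyy[x]zz_   (A,x)→(A,z,R)
state=A head=5 tape=yzyyz[z]z_   (A,z)→(A,y,R)
state=A head=6 tape=yzyyzy[z]_   (A,z)→(A,y,R)
state=A head=7 tape=yzyyzyy[_]   (A,_)→(C,_,L)
state=C head=6 tape=yzyyzy[y]_
After 8 steps: state C, head at 6, tape yzyyzyy.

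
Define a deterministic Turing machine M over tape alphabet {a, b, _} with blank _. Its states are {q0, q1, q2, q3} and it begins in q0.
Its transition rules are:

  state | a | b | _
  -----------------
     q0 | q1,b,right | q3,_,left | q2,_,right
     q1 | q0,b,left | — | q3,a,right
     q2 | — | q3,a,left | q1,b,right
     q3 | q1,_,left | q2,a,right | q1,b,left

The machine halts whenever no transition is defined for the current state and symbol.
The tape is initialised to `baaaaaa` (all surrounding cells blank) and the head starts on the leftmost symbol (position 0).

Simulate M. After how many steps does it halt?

q0 | ____[b]aaaaaa   read b → write _, move left, go to q3
q3 | ___[_]_aaaaaa   read _ → write b, move left, go to q1
q1 | __[_]b_aaaaaa   read _ → write a, move right, go to q3
q3 | __a[b]_aaaaaa   read b → write a, move right, go to q2
q2 | __aa[_]aaaaaa   read _ → write b, move right, go to q1
q1 | __aab[a]aaaaa   read a → write b, move left, go to q0
q0 | __aa[b]baaaaa   read b → write _, move left, go to q3
q3 | __a[a]_baaaaa   read a → write _, move left, go to q1
q1 | __[a]__baaaaa   read a → write b, move left, go to q0
q0 | _[_]b__baaaaa   read _ → write _, move right, go to q2
q2 | __[b]__baaaaa   read b → write a, move left, go to q3
q3 | _[_]a__baaaaa   read _ → write b, move left, go to q1
q1 | [_]ba__baaaaa   read _ → write a, move right, go to q3
q3 | a[b]a__baaaaa   read b → write a, move right, go to q2
q2 | aa[a]__baaaaa
M halts after 14 transitions.

14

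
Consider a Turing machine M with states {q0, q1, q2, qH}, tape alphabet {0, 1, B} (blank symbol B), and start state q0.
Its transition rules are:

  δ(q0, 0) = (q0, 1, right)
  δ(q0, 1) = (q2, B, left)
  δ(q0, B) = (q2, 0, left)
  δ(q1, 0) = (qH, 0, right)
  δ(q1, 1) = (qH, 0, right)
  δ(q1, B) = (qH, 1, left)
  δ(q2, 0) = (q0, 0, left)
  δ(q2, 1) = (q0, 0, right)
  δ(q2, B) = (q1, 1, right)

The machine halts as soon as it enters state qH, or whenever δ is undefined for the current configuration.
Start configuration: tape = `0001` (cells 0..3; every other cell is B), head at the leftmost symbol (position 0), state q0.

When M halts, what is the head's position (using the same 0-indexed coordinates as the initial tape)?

q0 | BB[0]001   read 0 → write 1, move right, go to q0
q0 | BB1[0]01   read 0 → write 1, move right, go to q0
q0 | BB11[0]1   read 0 → write 1, move right, go to q0
q0 | BB111[1]   read 1 → write B, move left, go to q2
q2 | BB11[1]B   read 1 → write 0, move right, go to q0
q0 | BB110[B]   read B → write 0, move left, go to q2
q2 | BB11[0]0   read 0 → write 0, move left, go to q0
q0 | BB1[1]00   read 1 → write B, move left, go to q2
q2 | BB[1]B00   read 1 → write 0, move right, go to q0
q0 | BB0[B]00   read B → write 0, move left, go to q2
q2 | BB[0]000   read 0 → write 0, move left, go to q0
q0 | B[B]0000   read B → write 0, move left, go to q2
q2 | [B]00000   read B → write 1, move right, go to q1
q1 | 1[0]0000   read 0 → write 0, move right, go to qH
qH | 10[0]000
At halt the head is at cell 0.

0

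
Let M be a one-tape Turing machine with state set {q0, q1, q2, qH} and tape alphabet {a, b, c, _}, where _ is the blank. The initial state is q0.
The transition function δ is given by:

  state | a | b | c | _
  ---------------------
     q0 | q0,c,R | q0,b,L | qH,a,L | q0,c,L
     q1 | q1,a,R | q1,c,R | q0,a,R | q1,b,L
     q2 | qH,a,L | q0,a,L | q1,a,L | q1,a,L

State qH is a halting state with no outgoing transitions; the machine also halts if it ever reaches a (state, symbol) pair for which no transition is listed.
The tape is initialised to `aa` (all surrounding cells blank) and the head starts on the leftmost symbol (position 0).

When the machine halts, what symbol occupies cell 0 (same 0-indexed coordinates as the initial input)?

c

q0 | [a]a_   read a → write c, move R, go to q0
q0 | c[a]_   read a → write c, move R, go to q0
q0 | cc[_]   read _ → write c, move L, go to q0
q0 | c[c]c   read c → write a, move L, go to qH
qH | [c]ac
Cell 0 holds c when M halts.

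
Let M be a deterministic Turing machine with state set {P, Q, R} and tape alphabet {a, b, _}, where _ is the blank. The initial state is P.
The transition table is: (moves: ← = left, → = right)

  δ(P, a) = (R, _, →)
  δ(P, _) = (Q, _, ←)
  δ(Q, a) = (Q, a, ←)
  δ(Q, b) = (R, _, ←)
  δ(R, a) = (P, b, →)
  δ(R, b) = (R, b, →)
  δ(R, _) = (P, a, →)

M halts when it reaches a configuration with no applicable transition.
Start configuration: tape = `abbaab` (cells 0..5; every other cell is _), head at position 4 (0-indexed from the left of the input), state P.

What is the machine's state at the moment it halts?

Q

state=P head=4 tape=__abba[a]b__   (P,a)→(R,_,→)
state=R head=5 tape=__abba_[b]__   (R,b)→(R,b,→)
state=R head=6 tape=__abba_b[_]_   (R,_)→(P,a,→)
state=P head=7 tape=__abba_ba[_]   (P,_)→(Q,_,←)
state=Q head=6 tape=__abba_b[a]_   (Q,a)→(Q,a,←)
state=Q head=5 tape=__abba_[b]a_   (Q,b)→(R,_,←)
state=R head=4 tape=__abba[_]_a_   (R,_)→(P,a,→)
state=P head=5 tape=__abbaa[_]a_   (P,_)→(Q,_,←)
state=Q head=4 tape=__abba[a]_a_   (Q,a)→(Q,a,←)
state=Q head=3 tape=__abb[a]a_a_   (Q,a)→(Q,a,←)
state=Q head=2 tape=__ab[b]aa_a_   (Q,b)→(R,_,←)
state=R head=1 tape=__a[b]_aa_a_   (R,b)→(R,b,→)
state=R head=2 tape=__ab[_]aa_a_   (R,_)→(P,a,→)
state=P head=3 tape=__aba[a]a_a_   (P,a)→(R,_,→)
state=R head=4 tape=__aba_[a]_a_   (R,a)→(P,b,→)
state=P head=5 tape=__aba_b[_]a_   (P,_)→(Q,_,←)
state=Q head=4 tape=__aba_[b]_a_   (Q,b)→(R,_,←)
state=R head=3 tape=__aba[_]__a_   (R,_)→(P,a,→)
state=P head=4 tape=__abaa[_]_a_   (P,_)→(Q,_,←)
state=Q head=3 tape=__aba[a]__a_   (Q,a)→(Q,a,←)
state=Q head=2 tape=__ab[a]a__a_   (Q,a)→(Q,a,←)
state=Q head=1 tape=__a[b]aa__a_   (Q,b)→(R,_,←)
state=R head=0 tape=__[a]_aa__a_   (R,a)→(P,b,→)
state=P head=1 tape=__b[_]aa__a_   (P,_)→(Q,_,←)
state=Q head=0 tape=__[b]_aa__a_   (Q,b)→(R,_,←)
state=R head=-1 tape=_[_]__aa__a_   (R,_)→(P,a,→)
state=P head=0 tape=_a[_]_aa__a_   (P,_)→(Q,_,←)
state=Q head=-1 tape=_[a]__aa__a_   (Q,a)→(Q,a,←)
state=Q head=-2 tape=[_]a__aa__a_
No transition is defined for (Q, _); M halts in state Q.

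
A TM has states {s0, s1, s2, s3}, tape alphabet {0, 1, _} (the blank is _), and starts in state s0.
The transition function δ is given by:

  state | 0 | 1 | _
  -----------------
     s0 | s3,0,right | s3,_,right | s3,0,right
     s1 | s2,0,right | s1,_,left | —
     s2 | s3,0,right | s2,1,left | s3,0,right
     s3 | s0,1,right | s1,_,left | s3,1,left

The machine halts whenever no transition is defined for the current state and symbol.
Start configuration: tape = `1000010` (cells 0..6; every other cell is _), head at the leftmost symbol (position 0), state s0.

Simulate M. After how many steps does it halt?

23

s0 | [1]000010___   read 1 → write _, move right, go to s3
s3 | _[0]00010___   read 0 → write 1, move right, go to s0
s0 | _1[0]0010___   read 0 → write 0, move right, go to s3
s3 | _10[0]010___   read 0 → write 1, move right, go to s0
s0 | _101[0]10___   read 0 → write 0, move right, go to s3
s3 | _1010[1]0___   read 1 → write _, move left, go to s1
s1 | _101[0]_0___   read 0 → write 0, move right, go to s2
s2 | _1010[_]0___   read _ → write 0, move right, go to s3
s3 | _10100[0]___   read 0 → write 1, move right, go to s0
s0 | _101001[_]__   read _ → write 0, move right, go to s3
s3 | _1010010[_]_   read _ → write 1, move left, go to s3
s3 | _101001[0]1_   read 0 → write 1, move right, go to s0
s0 | _1010011[1]_   read 1 → write _, move right, go to s3
s3 | _1010011_[_]   read _ → write 1, move left, go to s3
s3 | _1010011[_]1   read _ → write 1, move left, go to s3
s3 | _101001[1]11   read 1 → write _, move left, go to s1
s1 | _10100[1]_11   read 1 → write _, move left, go to s1
s1 | _1010[0]__11   read 0 → write 0, move right, go to s2
s2 | _10100[_]_11   read _ → write 0, move right, go to s3
s3 | _101000[_]11   read _ → write 1, move left, go to s3
s3 | _10100[0]111   read 0 → write 1, move right, go to s0
s0 | _101001[1]11   read 1 → write _, move right, go to s3
s3 | _101001_[1]1   read 1 → write _, move left, go to s1
s1 | _101001[_]_1
M halts after 23 transitions.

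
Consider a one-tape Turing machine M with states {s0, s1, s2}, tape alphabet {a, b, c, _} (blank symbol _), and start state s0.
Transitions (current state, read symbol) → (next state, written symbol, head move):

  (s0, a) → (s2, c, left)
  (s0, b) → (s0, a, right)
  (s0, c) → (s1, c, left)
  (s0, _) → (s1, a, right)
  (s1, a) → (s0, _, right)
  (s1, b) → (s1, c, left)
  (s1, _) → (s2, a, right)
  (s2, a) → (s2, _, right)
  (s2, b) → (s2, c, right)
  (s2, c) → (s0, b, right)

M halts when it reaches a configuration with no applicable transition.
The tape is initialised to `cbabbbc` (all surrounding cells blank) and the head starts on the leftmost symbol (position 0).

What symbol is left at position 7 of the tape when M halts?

a

s0 | _[c]babbbc___   read c → write c, move left, go to s1
s1 | [_]cbabbbc___   read _ → write a, move right, go to s2
s2 | a[c]babbbc___   read c → write b, move right, go to s0
s0 | ab[b]abbbc___   read b → write a, move right, go to s0
s0 | aba[a]bbbc___   read a → write c, move left, go to s2
s2 | ab[a]cbbbc___   read a → write _, move right, go to s2
s2 | ab_[c]bbbc___   read c → write b, move right, go to s0
s0 | ab_b[b]bbc___   read b → write a, move right, go to s0
s0 | ab_ba[b]bc___   read b → write a, move right, go to s0
s0 | ab_baa[b]c___   read b → write a, move right, go to s0
s0 | ab_baaa[c]___   read c → write c, move left, go to s1
s1 | ab_baa[a]c___   read a → write _, move right, go to s0
s0 | ab_baa_[c]___   read c → write c, move left, go to s1
s1 | ab_baa[_]c___   read _ → write a, move right, go to s2
s2 | ab_baaa[c]___   read c → write b, move right, go to s0
s0 | ab_baaab[_]__   read _ → write a, move right, go to s1
s1 | ab_baaaba[_]_   read _ → write a, move right, go to s2
s2 | ab_baaabaa[_]
Cell 7 holds a when M halts.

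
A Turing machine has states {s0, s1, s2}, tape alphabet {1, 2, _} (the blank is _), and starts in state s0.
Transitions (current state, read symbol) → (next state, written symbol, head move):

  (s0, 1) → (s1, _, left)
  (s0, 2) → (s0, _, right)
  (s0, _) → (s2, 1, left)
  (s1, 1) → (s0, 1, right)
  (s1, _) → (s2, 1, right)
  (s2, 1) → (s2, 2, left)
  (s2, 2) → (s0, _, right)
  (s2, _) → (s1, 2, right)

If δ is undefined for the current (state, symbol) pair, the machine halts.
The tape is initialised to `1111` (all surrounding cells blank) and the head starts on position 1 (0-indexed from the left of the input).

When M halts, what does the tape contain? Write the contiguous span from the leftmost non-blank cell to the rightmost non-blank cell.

22111

s0 | _1[1]11   read 1 → write _, move left, go to s1
s1 | _[1]_11   read 1 → write 1, move right, go to s0
s0 | _1[_]11   read _ → write 1, move left, go to s2
s2 | _[1]111   read 1 → write 2, move left, go to s2
s2 | [_]2111   read _ → write 2, move right, go to s1
s1 | 2[2]111
The non-blank tape span at halt is 22111.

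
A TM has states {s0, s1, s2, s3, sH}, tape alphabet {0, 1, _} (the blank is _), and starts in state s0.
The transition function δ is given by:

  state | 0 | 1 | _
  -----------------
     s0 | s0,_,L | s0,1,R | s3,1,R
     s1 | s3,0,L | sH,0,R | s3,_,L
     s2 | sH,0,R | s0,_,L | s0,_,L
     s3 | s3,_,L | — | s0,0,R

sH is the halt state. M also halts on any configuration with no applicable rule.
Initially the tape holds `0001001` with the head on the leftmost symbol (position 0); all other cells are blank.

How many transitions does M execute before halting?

18

state=s0 head=0 tape=_[0]001001   (s0,0)→(s0,_,L)
state=s0 head=-1 tape=[_]_001001   (s0,_)→(s3,1,R)
state=s3 head=0 tape=1[_]001001   (s3,_)→(s0,0,R)
state=s0 head=1 tape=10[0]01001   (s0,0)→(s0,_,L)
state=s0 head=0 tape=1[0]_01001   (s0,0)→(s0,_,L)
state=s0 head=-1 tape=[1]__01001   (s0,1)→(s0,1,R)
state=s0 head=0 tape=1[_]_01001   (s0,_)→(s3,1,R)
state=s3 head=1 tape=11[_]01001   (s3,_)→(s0,0,R)
state=s0 head=2 tape=110[0]1001   (s0,0)→(s0,_,L)
state=s0 head=1 tape=11[0]_1001   (s0,0)→(s0,_,L)
state=s0 head=0 tape=1[1]__1001   (s0,1)→(s0,1,R)
state=s0 head=1 tape=11[_]_1001   (s0,_)→(s3,1,R)
state=s3 head=2 tape=111[_]1001   (s3,_)→(s0,0,R)
state=s0 head=3 tape=1110[1]001   (s0,1)→(s0,1,R)
state=s0 head=4 tape=11101[0]01   (s0,0)→(s0,_,L)
state=s0 head=3 tape=1110[1]_01   (s0,1)→(s0,1,R)
state=s0 head=4 tape=11101[_]01   (s0,_)→(s3,1,R)
state=s3 head=5 tape=111011[0]1   (s3,0)→(s3,_,L)
state=s3 head=4 tape=11101[1]_1
M halts after 18 transitions.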